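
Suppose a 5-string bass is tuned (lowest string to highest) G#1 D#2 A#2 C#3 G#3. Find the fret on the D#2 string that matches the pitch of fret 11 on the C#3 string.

21

C#3 at fret 11 is C#3 + 11 semitones = C4.
The open D#2 string is 10 semitones below the open C#3, so the same pitch on the D#2 string lies at fret 11 + 10 = 21.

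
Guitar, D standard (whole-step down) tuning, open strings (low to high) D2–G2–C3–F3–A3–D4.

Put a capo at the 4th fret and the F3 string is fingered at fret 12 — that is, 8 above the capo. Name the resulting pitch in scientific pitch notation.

F4

The capo raises the open F3 by 4 semitones to A3; fretting 8 more gives F3 + 4 + 8 = F3 + 12 semitones = F4.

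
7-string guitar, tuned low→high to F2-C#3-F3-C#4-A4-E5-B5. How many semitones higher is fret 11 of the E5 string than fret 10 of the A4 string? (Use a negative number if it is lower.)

E5 at fret 11 → D#6 (MIDI 87); A4 at fret 10 → G5 (MIDI 79).
87 − 79 = 8, so the two pitches are 8 semitones apart.

8 semitones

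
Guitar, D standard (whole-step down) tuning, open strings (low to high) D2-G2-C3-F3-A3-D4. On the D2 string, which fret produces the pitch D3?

12

D3 is 12 semitones above the open D2 (D–D#–E–F–…–C–C#–D), so it sits at fret 12.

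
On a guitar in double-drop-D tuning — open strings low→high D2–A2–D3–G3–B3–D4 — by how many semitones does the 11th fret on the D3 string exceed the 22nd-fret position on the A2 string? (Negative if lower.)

-6 semitones

D3 at fret 11 → C#4 (MIDI 61); A2 at fret 22 → G4 (MIDI 67).
61 − 67 = -6, so the two pitches are 6 semitones apart.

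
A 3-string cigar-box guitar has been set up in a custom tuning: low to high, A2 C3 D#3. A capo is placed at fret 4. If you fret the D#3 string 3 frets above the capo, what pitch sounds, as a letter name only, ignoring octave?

The capo raises the open D#3 by 4 semitones to G3; fretting 3 more gives D#3 + 4 + 3 = D#3 + 7 semitones, landing on A#.

A#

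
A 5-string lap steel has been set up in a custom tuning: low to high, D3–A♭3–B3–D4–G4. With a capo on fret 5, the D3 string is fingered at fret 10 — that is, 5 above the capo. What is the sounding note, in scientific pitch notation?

C4

The capo raises the open D3 by 5 semitones to G3; fretting 5 more gives D3 + 5 + 5 = D3 + 10 semitones = C4.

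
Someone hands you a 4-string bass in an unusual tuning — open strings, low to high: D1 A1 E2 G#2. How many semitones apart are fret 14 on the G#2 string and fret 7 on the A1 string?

G#2 at fret 14 → A#3 (MIDI 58); A1 at fret 7 → E2 (MIDI 40).
58 − 40 = 18, so the two pitches are 18 semitones apart, with A#3 the higher.

18 semitones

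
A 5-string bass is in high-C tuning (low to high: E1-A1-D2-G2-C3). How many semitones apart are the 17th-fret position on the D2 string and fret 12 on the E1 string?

15 semitones

D2 at fret 17 → G3 (MIDI 55); E1 at fret 12 → E2 (MIDI 40).
55 − 40 = 15, so the two pitches are 15 semitones apart, with G3 the higher.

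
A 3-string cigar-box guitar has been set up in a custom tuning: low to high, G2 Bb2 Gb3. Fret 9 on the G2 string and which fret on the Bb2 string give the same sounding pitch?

6

G2 at fret 9 is G2 + 9 semitones = E3.
The open Bb2 string is 3 semitones above the open G2, so the same pitch on the Bb2 string lies at fret 9 − 3 = 6.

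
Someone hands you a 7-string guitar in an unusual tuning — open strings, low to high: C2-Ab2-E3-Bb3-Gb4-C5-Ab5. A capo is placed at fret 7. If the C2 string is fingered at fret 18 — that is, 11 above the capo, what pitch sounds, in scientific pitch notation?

Gb3

The capo raises the open C2 by 7 semitones to G2; fretting 11 more gives C2 + 7 + 11 = C2 + 18 semitones = Gb3.
(Also written F#.)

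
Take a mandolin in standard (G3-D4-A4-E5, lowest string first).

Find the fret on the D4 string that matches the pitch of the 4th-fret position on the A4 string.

Fret 4 on A4 is MIDI 69 + 4 = 73 (C♯5). On the D4 string (open MIDI 62), that pitch is 73 − 62 = fret 11.

11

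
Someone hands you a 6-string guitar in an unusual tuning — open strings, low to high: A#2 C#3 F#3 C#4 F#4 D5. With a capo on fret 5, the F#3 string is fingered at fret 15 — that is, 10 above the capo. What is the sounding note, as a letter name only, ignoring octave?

A

The capo raises the open F#3 by 5 semitones to B3; fretting 10 more gives F#3 + 5 + 10 = F#3 + 15 semitones, landing on A.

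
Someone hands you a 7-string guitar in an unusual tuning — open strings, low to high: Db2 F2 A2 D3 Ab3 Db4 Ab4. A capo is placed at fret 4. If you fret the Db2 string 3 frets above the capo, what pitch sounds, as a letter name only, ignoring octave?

The capo raises the open Db2 by 4 semitones to F2; fretting 3 more gives Db2 + 4 + 3 = Db2 + 7 semitones, landing on Ab.

Ab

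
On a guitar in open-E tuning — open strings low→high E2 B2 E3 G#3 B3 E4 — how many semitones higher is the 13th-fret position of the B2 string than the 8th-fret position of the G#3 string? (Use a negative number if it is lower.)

B2 at fret 13 → C4 (MIDI 60); G#3 at fret 8 → E4 (MIDI 64).
60 − 64 = -4, so the two pitches are 4 semitones apart.

-4 semitones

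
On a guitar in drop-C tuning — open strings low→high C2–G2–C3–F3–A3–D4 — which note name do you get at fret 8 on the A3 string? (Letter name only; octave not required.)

F

A3 is MIDI 57. Adding 8 gives 65; 65 mod 12 = 5, i.e. F.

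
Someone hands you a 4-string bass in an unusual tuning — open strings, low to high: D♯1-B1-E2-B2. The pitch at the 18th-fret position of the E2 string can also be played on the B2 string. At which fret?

11

E2 at fret 18 is E2 + 18 semitones = A♯3.
The open B2 string is 7 semitones above the open E2, so the same pitch on the B2 string lies at fret 18 − 7 = 11.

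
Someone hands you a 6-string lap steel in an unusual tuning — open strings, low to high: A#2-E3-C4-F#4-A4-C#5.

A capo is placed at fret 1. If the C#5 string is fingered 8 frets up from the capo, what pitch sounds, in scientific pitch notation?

A#5

The capo raises the open C#5 by 1 semitone to D5; fretting 8 more gives C#5 + 1 + 8 = C#5 + 9 semitones = A#5.
(Also written Bb.)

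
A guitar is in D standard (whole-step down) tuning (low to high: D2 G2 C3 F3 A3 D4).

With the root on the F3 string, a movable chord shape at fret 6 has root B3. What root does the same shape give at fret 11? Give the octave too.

Moving from fret 6 to fret 11 shifts the root by 5 semitones.
B3 up 5 semitones is E4.

E4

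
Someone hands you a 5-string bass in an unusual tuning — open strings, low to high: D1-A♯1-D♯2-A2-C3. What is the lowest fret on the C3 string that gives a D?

2

From C3, count semitones up the chromatic scale until reaching D: C–C#–D — 2 steps.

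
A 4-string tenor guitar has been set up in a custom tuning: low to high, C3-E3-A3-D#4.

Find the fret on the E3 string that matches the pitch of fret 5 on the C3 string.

Fret 5 on C3 is MIDI 48 + 5 = 53 (F3). On the E3 string (open MIDI 52), that pitch is 53 − 52 = fret 1.

1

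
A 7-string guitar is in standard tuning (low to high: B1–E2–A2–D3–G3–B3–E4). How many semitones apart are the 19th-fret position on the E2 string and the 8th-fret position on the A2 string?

E2 at fret 19 → B3 (MIDI 59); A2 at fret 8 → F3 (MIDI 53).
59 − 53 = 6, so the two pitches are 6 semitones apart, with B3 the higher.

6 semitones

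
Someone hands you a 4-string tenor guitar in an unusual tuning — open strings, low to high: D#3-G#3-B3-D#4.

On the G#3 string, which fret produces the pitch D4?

6

D4 is 6 semitones above the open G#3 (G#–A–A#–B–C–C#–D), so it sits at fret 6.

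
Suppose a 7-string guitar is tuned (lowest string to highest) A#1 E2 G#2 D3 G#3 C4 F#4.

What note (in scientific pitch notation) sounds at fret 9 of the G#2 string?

G#2 is MIDI 44. Adding 9 gives 53, which is F3.

F3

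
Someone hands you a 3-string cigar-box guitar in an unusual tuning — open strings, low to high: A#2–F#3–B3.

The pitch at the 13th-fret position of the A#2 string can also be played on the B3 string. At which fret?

Fret 13 on A#2 is MIDI 46 + 13 = 59 (B3). On the B3 string (open MIDI 59), that pitch is 59 − 59 = fret 0.

0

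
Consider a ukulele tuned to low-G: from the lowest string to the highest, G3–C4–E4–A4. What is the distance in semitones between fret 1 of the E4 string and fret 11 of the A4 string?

15 semitones

E4 at fret 1 → F4 (MIDI 65); A4 at fret 11 → G♯5 (MIDI 80).
65 − 80 = -15, so the two pitches are 15 semitones apart, with G♯5 the higher.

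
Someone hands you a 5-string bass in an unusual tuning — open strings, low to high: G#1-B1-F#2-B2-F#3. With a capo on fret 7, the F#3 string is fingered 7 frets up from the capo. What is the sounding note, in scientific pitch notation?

G#4

The capo raises the open F#3 by 7 semitones to C#4; fretting 7 more gives F#3 + 7 + 7 = F#3 + 14 semitones = G#4.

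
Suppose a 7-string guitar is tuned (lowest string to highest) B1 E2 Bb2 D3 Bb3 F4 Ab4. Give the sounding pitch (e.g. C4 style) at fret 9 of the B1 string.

Each fret is one semitone, so B1 + 9 = Ab2.
(Equivalently spelled G#2.)

Ab2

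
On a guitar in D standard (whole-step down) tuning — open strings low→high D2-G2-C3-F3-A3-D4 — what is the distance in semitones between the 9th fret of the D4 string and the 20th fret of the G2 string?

8 semitones

D4 at fret 9 → B4 (MIDI 71); G2 at fret 20 → D#4 (MIDI 63).
71 − 63 = 8, so the two pitches are 8 semitones apart, with B4 the higher.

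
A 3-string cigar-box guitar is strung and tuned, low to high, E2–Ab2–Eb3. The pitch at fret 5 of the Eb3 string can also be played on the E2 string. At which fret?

Fret 5 on Eb3 is MIDI 51 + 5 = 56 (Ab3). On the E2 string (open MIDI 40), that pitch is 56 − 40 = fret 16.

16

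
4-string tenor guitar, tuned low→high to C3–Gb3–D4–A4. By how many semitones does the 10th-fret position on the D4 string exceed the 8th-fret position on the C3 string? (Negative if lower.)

16 semitones

D4 at fret 10 → C5 (MIDI 72); C3 at fret 8 → Ab3 (MIDI 56).
72 − 56 = 16, so the two pitches are 16 semitones apart.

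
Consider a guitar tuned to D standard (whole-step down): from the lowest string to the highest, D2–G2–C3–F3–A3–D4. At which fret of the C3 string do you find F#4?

F#4 is 18 semitones above the open C3 (C–C#–D–D#–…–E–F–F#), so it sits at fret 18.

18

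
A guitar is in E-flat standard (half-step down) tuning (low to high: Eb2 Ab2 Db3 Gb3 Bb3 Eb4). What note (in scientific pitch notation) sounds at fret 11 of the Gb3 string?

Gb3 is MIDI 54. Adding 11 gives 65, which is F4.

F4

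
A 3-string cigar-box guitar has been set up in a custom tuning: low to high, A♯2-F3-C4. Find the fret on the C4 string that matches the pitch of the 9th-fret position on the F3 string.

F3 at fret 9 is F3 + 9 semitones = D4.
The open C4 string is 7 semitones above the open F3, so the same pitch on the C4 string lies at fret 9 − 7 = 2.

2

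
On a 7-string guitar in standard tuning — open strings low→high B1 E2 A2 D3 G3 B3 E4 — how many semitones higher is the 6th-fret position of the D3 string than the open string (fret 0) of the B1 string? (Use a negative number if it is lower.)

D3 at fret 6 → G♯3 (MIDI 56); B1 at fret 0 → B1 (MIDI 35).
56 − 35 = 21, so the two pitches are 21 semitones apart.

21 semitones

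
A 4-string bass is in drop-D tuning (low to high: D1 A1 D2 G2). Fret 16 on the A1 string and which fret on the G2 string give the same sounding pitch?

6

A1 at fret 16 is A1 + 16 semitones = C#3.
The open G2 string is 10 semitones above the open A1, so the same pitch on the G2 string lies at fret 16 − 10 = 6.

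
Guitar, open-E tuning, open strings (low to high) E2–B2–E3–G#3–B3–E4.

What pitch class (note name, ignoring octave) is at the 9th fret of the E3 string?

E3 is MIDI 52. Adding 9 gives 61; 61 mod 12 = 1, i.e. C#.

C#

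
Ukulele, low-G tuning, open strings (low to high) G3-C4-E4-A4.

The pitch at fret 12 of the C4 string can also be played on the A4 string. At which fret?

Fret 12 on C4 is MIDI 60 + 12 = 72 (C5). On the A4 string (open MIDI 69), that pitch is 72 − 69 = fret 3.

3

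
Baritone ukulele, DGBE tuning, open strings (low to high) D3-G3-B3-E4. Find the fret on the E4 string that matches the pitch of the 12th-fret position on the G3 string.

3

G3 at fret 12 is G3 + 12 semitones = G4.
The open E4 string is 9 semitones above the open G3, so the same pitch on the E4 string lies at fret 12 − 9 = 3.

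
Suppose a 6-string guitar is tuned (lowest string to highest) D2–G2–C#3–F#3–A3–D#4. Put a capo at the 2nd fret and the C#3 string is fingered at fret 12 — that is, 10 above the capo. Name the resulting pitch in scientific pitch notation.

The capo raises the open C#3 by 2 semitones to D#3; fretting 10 more gives C#3 + 2 + 10 = C#3 + 12 semitones = C#4.

C#4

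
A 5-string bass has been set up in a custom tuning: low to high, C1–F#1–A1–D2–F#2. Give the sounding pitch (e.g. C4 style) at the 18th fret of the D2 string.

The open D2 string plus 18 semitones: D–D#–E–F–…–F#–G–G#.
The walk passes from B into C once, so the octave number goes from 2 to 3.
(Equivalently spelled Ab3.)

G#3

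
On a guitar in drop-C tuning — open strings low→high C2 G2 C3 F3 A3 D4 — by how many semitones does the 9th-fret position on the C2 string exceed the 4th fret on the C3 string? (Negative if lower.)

-7 semitones

C2 at fret 9 → A2 (MIDI 45); C3 at fret 4 → E3 (MIDI 52).
45 − 52 = -7, so the two pitches are 7 semitones apart.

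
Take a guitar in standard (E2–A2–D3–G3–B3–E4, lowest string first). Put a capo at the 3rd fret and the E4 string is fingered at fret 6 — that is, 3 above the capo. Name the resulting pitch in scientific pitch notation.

The capo raises the open E4 by 3 semitones to G4; fretting 3 more gives E4 + 3 + 3 = E4 + 6 semitones = A#4.
(Also written Bb.)

A#4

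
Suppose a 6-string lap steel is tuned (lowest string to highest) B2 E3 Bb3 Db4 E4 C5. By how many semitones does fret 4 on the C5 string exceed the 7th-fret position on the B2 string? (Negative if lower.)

C5 at fret 4 → E5 (MIDI 76); B2 at fret 7 → Gb3 (MIDI 54).
76 − 54 = 22, so the two pitches are 22 semitones apart.

22 semitones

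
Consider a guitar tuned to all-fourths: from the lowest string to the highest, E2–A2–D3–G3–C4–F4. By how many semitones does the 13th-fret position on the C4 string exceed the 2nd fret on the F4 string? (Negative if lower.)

6 semitones

C4 at fret 13 → C♯5 (MIDI 73); F4 at fret 2 → G4 (MIDI 67).
73 − 67 = 6, so the two pitches are 6 semitones apart.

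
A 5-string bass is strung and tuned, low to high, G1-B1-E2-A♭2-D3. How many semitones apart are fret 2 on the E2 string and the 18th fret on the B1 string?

11 semitones

E2 at fret 2 → G♭2 (MIDI 42); B1 at fret 18 → F3 (MIDI 53).
42 − 53 = -11, so the two pitches are 11 semitones apart, with F3 the higher.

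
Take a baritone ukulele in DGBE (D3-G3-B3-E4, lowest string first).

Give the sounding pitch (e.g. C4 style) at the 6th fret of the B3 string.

F4

The open B3 string plus 6 semitones: B–C–C#–D–D#–E–F.
The walk passes from B into C once, so the octave number goes from 3 to 4.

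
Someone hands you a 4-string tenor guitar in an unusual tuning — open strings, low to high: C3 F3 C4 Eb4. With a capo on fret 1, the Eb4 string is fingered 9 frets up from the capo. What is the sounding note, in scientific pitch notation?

The capo raises the open Eb4 by 1 semitone to E4; fretting 9 more gives Eb4 + 1 + 9 = Eb4 + 10 semitones = Db5.

Db5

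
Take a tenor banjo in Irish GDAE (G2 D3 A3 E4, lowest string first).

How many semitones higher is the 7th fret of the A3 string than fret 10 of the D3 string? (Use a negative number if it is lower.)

A3 at fret 7 → E4 (MIDI 64); D3 at fret 10 → C4 (MIDI 60).
64 − 60 = 4, so the two pitches are 4 semitones apart.

4 semitones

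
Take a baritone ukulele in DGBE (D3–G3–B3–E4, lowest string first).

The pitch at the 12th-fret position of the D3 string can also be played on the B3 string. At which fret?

3

D3 at fret 12 is D3 + 12 semitones = D4.
The open B3 string is 9 semitones above the open D3, so the same pitch on the B3 string lies at fret 12 − 9 = 3.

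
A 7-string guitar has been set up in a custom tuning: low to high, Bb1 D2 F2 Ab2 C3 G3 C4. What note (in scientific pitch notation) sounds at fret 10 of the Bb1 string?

Ab2

Each fret is one semitone, so Bb1 + 10 = Ab2.
(Equivalently spelled G#2.)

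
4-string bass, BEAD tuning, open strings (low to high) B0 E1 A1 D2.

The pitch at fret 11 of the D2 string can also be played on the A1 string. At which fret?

16

Fret 11 on D2 is MIDI 38 + 11 = 49 (C♯3). On the A1 string (open MIDI 33), that pitch is 49 − 33 = fret 16.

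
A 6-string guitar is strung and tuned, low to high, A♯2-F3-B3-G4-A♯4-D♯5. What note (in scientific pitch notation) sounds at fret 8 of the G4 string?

Each fret is one semitone, so G4 + 8 = D♯5.

D♯5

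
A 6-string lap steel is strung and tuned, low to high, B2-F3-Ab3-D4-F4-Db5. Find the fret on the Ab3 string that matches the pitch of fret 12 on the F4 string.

F4 at fret 12 is F4 + 12 semitones = F5.
The open Ab3 string is 9 semitones below the open F4, so the same pitch on the Ab3 string lies at fret 12 + 9 = 21.

21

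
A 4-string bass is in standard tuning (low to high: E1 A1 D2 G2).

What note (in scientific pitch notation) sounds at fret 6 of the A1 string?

Each fret is one semitone, so A1 + 6 = D#2.

D#2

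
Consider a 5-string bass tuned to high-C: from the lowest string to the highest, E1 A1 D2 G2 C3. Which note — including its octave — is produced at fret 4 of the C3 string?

E3

C3 is MIDI 48. Adding 4 gives 52, which is E3.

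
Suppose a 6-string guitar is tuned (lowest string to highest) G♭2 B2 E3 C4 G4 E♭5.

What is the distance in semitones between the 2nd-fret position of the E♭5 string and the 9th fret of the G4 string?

1 semitone

E♭5 at fret 2 → F5 (MIDI 77); G4 at fret 9 → E5 (MIDI 76).
77 − 76 = 1, so the two pitches are 1 semitone apart, with F5 the higher.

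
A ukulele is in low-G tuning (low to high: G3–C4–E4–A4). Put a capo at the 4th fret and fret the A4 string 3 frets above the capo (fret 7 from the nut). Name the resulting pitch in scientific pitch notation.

The capo raises the open A4 by 4 semitones to C♯5; fretting 3 more gives A4 + 4 + 3 = A4 + 7 semitones = E5.

E5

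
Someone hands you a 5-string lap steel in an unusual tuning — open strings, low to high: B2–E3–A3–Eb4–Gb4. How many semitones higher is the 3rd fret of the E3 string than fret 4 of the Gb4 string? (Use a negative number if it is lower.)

E3 at fret 3 → G3 (MIDI 55); Gb4 at fret 4 → Bb4 (MIDI 70).
55 − 70 = -15, so the two pitches are 15 semitones apart.

-15 semitones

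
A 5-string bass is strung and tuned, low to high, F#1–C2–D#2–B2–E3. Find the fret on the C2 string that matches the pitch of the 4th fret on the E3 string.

20

Fret 4 on E3 is MIDI 52 + 4 = 56 (G#3). On the C2 string (open MIDI 36), that pitch is 56 − 36 = fret 20.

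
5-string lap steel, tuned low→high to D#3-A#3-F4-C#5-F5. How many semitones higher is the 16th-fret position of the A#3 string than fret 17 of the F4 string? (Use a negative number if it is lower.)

A#3 at fret 16 → D5 (MIDI 74); F4 at fret 17 → A#5 (MIDI 82).
74 − 82 = -8, so the two pitches are 8 semitones apart.

-8 semitones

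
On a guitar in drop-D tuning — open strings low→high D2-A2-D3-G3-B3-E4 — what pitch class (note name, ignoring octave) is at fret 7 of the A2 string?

E

Each fret is one semitone, so A2 + 7 = E.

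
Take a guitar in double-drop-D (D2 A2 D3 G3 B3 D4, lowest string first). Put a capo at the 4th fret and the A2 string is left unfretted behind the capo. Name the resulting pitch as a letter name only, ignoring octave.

C#

The capo raises the open A2 by 4 semitones to C#3; fretting 0 more gives A2 + 4 + 0 = A2 + 4 semitones, landing on C#.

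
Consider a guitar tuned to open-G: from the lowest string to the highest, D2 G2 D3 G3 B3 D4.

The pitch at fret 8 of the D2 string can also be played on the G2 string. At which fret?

3

D2 at fret 8 is D2 + 8 semitones = A#2.
The open G2 string is 5 semitones above the open D2, so the same pitch on the G2 string lies at fret 8 − 5 = 3.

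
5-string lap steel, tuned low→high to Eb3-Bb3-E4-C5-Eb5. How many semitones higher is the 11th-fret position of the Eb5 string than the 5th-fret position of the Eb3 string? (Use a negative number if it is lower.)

30 semitones

Eb5 at fret 11 → D6 (MIDI 86); Eb3 at fret 5 → Ab3 (MIDI 56).
86 − 56 = 30, so the two pitches are 30 semitones apart.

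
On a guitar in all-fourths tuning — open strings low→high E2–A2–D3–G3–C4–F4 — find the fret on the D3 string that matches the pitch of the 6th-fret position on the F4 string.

F4 at fret 6 is F4 + 6 semitones = B4.
The open D3 string is 15 semitones below the open F4, so the same pitch on the D3 string lies at fret 6 + 15 = 21.

21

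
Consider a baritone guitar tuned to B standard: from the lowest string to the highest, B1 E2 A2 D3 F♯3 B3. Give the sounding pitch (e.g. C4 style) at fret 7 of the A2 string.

The open A2 string plus 7 semitones: A–A#–B–C–C#–D–D#–E.
The walk passes from B into C once, so the octave number goes from 2 to 3.

E3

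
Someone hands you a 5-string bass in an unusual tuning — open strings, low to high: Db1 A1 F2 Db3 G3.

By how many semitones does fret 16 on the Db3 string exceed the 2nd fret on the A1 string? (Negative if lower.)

Db3 at fret 16 → F4 (MIDI 65); A1 at fret 2 → B1 (MIDI 35).
65 − 35 = 30, so the two pitches are 30 semitones apart.

30 semitones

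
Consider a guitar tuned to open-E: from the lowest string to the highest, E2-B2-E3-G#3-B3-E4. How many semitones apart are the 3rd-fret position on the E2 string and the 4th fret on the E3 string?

E2 at fret 3 → G2 (MIDI 43); E3 at fret 4 → G#3 (MIDI 56).
43 − 56 = -13, so the two pitches are 13 semitones apart, with G#3 the higher.

13 semitones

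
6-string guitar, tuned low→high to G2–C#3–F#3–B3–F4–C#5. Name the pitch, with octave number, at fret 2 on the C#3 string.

D#3

The open C#3 string plus 2 semitones: C#–D–D#.
No B→C boundary is crossed, so the octave stays at 3.
(Equivalently spelled Eb3.)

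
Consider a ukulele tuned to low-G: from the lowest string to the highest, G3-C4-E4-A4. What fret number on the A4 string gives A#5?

13

A#5 is 13 semitones above the open A4 (A–A#–B–C–…–G#–A–A#), so it sits at fret 13.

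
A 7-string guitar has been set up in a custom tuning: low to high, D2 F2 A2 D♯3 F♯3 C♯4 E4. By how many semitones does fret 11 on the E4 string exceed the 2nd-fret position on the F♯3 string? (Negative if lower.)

19 semitones

E4 at fret 11 → D♯5 (MIDI 75); F♯3 at fret 2 → G♯3 (MIDI 56).
75 − 56 = 19, so the two pitches are 19 semitones apart.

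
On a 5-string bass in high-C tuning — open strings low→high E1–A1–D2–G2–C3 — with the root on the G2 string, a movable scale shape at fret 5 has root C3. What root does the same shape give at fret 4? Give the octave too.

B2

Moving from fret 5 to fret 4 shifts the root by -1 semitone.
C3 down 1 semitone is B2.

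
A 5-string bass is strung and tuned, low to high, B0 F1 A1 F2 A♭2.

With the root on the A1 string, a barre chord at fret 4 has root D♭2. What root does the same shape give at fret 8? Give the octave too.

Moving from fret 4 to fret 8 shifts the root by 4 semitones.
D♭2 up 4 semitones is F2.

F2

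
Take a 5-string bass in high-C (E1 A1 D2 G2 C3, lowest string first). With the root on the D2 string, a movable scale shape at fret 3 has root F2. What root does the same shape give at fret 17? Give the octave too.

Moving from fret 3 to fret 17 shifts the root by 14 semitones.
F2 up 14 semitones is G3.

G3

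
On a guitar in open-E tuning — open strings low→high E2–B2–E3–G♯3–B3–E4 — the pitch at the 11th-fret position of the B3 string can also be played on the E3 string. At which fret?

18

B3 at fret 11 is B3 + 11 semitones = A♯4.
The open E3 string is 7 semitones below the open B3, so the same pitch on the E3 string lies at fret 11 + 7 = 18.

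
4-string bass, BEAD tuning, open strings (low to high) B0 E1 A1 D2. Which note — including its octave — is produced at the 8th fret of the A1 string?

The open A1 string plus 8 semitones: A–A#–B–C–C#–D–D#–E–F.
The walk passes from B into C once, so the octave number goes from 1 to 2.

F2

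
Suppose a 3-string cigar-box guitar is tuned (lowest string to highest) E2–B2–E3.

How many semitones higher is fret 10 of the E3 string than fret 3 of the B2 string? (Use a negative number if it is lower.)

E3 at fret 10 → D4 (MIDI 62); B2 at fret 3 → D3 (MIDI 50).
62 − 50 = 12, so the two pitches are 12 semitones apart.

12 semitones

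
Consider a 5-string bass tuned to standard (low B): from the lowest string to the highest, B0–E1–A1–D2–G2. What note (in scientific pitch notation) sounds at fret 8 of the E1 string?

C2

E1 is MIDI 28. Adding 8 gives 36, which is C2.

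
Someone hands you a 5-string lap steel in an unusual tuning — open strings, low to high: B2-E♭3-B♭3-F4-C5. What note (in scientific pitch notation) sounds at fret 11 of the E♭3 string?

E♭3 is MIDI 51. Adding 11 gives 62, which is D4.

D4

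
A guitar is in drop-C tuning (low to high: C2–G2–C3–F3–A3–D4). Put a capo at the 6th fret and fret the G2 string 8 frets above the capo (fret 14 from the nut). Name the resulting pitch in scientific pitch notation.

A3

The capo raises the open G2 by 6 semitones to C#3; fretting 8 more gives G2 + 6 + 8 = G2 + 14 semitones = A3.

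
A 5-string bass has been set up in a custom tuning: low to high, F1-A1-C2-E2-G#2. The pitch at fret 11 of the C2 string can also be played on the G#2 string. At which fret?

C2 at fret 11 is C2 + 11 semitones = B2.
The open G#2 string is 8 semitones above the open C2, so the same pitch on the G#2 string lies at fret 11 − 8 = 3.

3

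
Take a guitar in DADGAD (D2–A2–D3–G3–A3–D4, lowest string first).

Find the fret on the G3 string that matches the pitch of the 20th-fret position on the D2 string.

3

D2 at fret 20 is D2 + 20 semitones = A#3.
The open G3 string is 17 semitones above the open D2, so the same pitch on the G3 string lies at fret 20 − 17 = 3.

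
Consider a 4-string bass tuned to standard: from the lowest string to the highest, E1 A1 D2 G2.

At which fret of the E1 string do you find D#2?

11

D#2 is 11 semitones above the open E1 (E–F–F#–G–…–C#–D–D#), so it sits at fret 11.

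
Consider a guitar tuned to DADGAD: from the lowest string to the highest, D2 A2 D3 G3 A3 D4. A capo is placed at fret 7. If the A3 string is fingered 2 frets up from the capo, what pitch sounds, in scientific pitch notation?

F#4

The capo raises the open A3 by 7 semitones to E4; fretting 2 more gives A3 + 7 + 2 = A3 + 9 semitones = F#4.
(Also written Gb.)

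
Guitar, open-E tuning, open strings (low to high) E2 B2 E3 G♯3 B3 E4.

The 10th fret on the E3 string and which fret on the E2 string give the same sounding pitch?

22

Fret 10 on E3 is MIDI 52 + 10 = 62 (D4). On the E2 string (open MIDI 40), that pitch is 62 − 40 = fret 22.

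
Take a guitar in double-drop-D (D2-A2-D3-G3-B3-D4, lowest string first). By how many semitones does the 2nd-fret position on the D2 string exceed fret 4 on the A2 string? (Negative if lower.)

D2 at fret 2 → E2 (MIDI 40); A2 at fret 4 → C#3 (MIDI 49).
40 − 49 = -9, so the two pitches are 9 semitones apart.

-9 semitones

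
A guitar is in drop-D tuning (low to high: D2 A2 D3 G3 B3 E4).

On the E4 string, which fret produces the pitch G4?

3

G4 is 3 semitones above the open E4 (E–F–F#–G), so it sits at fret 3.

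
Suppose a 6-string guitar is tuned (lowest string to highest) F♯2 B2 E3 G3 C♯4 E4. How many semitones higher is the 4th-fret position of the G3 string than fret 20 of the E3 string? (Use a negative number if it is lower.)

-13 semitones

G3 at fret 4 → B3 (MIDI 59); E3 at fret 20 → C5 (MIDI 72).
59 − 72 = -13, so the two pitches are 13 semitones apart.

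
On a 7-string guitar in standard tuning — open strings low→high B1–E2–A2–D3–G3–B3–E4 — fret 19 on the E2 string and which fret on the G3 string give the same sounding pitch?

4

E2 at fret 19 is E2 + 19 semitones = B3.
The open G3 string is 15 semitones above the open E2, so the same pitch on the G3 string lies at fret 19 − 15 = 4.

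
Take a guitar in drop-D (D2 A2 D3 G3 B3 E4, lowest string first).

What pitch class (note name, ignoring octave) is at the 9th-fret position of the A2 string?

F♯

The open A2 string plus 9 semitones: A–A#–B–C–C#–D–D#–E–F–F#.
(Equivalently spelled G♭.)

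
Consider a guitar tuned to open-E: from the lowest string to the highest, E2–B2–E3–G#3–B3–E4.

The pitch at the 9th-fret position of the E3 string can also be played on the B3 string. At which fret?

E3 at fret 9 is E3 + 9 semitones = C#4.
The open B3 string is 7 semitones above the open E3, so the same pitch on the B3 string lies at fret 9 − 7 = 2.

2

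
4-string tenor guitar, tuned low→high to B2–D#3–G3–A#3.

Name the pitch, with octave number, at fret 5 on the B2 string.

E3

The open B2 string plus 5 semitones: B–C–C#–D–D#–E.
The walk passes from B into C once, so the octave number goes from 2 to 3.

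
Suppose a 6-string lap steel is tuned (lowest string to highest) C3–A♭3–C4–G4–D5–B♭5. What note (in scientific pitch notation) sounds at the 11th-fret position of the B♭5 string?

A6

The open B♭5 string plus 11 semitones: Bb–B–C–Db–…–G–Ab–A.
The walk passes from B into C once, so the octave number goes from 5 to 6.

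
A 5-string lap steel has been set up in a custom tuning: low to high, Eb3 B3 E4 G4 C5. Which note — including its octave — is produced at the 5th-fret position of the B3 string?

E4

B3 is MIDI 59. Adding 5 gives 64, which is E4.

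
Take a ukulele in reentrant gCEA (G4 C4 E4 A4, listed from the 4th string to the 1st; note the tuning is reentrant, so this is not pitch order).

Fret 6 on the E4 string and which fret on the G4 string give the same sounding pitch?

3

E4 at fret 6 is E4 + 6 semitones = A#4.
The open G4 string is 3 semitones above the open E4, so the same pitch on the G4 string lies at fret 6 − 3 = 3.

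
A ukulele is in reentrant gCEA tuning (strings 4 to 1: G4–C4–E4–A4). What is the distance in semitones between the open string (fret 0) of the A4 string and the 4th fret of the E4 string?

A4 at fret 0 → A4 (MIDI 69); E4 at fret 4 → G#4 (MIDI 68).
69 − 68 = 1, so the two pitches are 1 semitone apart, with A4 the higher.

1 semitone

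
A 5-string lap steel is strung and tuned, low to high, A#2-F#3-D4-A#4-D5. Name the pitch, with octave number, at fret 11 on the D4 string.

C#5

The open D4 string plus 11 semitones: D–D#–E–F–…–B–C–C#.
The walk passes from B into C once, so the octave number goes from 4 to 5.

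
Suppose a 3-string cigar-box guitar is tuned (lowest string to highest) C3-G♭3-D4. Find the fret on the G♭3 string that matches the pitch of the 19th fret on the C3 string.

13

C3 at fret 19 is C3 + 19 semitones = G4.
The open G♭3 string is 6 semitones above the open C3, so the same pitch on the G♭3 string lies at fret 19 − 6 = 13.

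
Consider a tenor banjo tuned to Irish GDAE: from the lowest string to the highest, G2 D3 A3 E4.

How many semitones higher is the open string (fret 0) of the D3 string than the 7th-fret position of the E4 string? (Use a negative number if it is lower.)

D3 at fret 0 → D3 (MIDI 50); E4 at fret 7 → B4 (MIDI 71).
50 − 71 = -21, so the two pitches are 21 semitones apart.

-21 semitones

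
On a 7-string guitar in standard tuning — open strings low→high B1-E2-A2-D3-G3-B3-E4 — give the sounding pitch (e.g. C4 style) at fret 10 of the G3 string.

F4

G3 is MIDI 55. Adding 10 gives 65, which is F4.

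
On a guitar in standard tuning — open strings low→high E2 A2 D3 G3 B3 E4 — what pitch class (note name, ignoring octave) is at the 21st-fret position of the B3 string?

B3 is MIDI 59. Adding 21 gives 80; 80 mod 12 = 8, i.e. G#.
(Equivalently spelled Ab.)

G#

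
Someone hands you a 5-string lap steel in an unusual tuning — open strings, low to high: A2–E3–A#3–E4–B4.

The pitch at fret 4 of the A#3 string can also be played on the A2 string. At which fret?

Fret 4 on A#3 is MIDI 58 + 4 = 62 (D4). On the A2 string (open MIDI 45), that pitch is 62 − 45 = fret 17.

17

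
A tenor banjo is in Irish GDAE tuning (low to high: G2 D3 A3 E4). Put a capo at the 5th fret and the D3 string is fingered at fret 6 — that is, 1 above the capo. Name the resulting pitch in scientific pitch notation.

G#3

The capo raises the open D3 by 5 semitones to G3; fretting 1 more gives D3 + 5 + 1 = D3 + 6 semitones = G#3.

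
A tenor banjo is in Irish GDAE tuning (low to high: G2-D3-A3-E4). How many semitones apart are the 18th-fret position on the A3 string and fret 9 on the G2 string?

A3 at fret 18 → D#5 (MIDI 75); G2 at fret 9 → E3 (MIDI 52).
75 − 52 = 23, so the two pitches are 23 semitones apart, with D#5 the higher.

23 semitones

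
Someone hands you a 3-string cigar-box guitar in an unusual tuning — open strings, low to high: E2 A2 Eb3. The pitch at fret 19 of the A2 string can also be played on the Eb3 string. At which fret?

Fret 19 on A2 is MIDI 45 + 19 = 64 (E4). On the Eb3 string (open MIDI 51), that pitch is 64 − 51 = fret 13.

13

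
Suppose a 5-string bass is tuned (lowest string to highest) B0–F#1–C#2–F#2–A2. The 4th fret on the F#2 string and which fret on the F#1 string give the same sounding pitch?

16

F#2 at fret 4 is F#2 + 4 semitones = A#2.
The open F#1 string is 12 semitones below the open F#2, so the same pitch on the F#1 string lies at fret 4 + 12 = 16.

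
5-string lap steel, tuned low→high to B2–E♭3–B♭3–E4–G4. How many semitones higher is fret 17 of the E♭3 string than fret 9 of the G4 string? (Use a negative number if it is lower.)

E♭3 at fret 17 → A♭4 (MIDI 68); G4 at fret 9 → E5 (MIDI 76).
68 − 76 = -8, so the two pitches are 8 semitones apart.

-8 semitones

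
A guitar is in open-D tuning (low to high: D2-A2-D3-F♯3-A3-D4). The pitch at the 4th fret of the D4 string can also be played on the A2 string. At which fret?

Fret 4 on D4 is MIDI 62 + 4 = 66 (F♯4). On the A2 string (open MIDI 45), that pitch is 66 − 45 = fret 21.

21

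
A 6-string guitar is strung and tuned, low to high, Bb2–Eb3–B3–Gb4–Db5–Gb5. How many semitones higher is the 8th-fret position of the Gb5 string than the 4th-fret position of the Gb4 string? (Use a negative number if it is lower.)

Gb5 at fret 8 → D6 (MIDI 86); Gb4 at fret 4 → Bb4 (MIDI 70).
86 − 70 = 16, so the two pitches are 16 semitones apart.

16 semitones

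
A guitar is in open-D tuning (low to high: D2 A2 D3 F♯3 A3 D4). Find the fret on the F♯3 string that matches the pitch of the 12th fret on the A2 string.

3

A2 at fret 12 is A2 + 12 semitones = A3.
The open F♯3 string is 9 semitones above the open A2, so the same pitch on the F♯3 string lies at fret 12 − 9 = 3.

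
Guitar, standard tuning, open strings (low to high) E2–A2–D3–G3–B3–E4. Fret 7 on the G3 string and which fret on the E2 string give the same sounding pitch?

22

Fret 7 on G3 is MIDI 55 + 7 = 62 (D4). On the E2 string (open MIDI 40), that pitch is 62 − 40 = fret 22.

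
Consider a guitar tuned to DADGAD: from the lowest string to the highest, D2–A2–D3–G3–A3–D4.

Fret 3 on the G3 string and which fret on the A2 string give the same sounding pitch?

13

Fret 3 on G3 is MIDI 55 + 3 = 58 (A♯3). On the A2 string (open MIDI 45), that pitch is 58 − 45 = fret 13.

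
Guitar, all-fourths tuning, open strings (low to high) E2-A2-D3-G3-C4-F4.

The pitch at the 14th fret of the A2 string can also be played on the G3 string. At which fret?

A2 at fret 14 is A2 + 14 semitones = B3.
The open G3 string is 10 semitones above the open A2, so the same pitch on the G3 string lies at fret 14 − 10 = 4.

4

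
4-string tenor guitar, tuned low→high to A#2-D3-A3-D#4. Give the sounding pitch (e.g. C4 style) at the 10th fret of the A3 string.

G4

The open A3 string plus 10 semitones: A–A#–B–C–…–F–F#–G.
The walk passes from B into C once, so the octave number goes from 3 to 4.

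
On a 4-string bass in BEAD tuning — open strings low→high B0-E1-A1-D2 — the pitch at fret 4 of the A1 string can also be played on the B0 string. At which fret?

A1 at fret 4 is A1 + 4 semitones = C♯2.
The open B0 string is 10 semitones below the open A1, so the same pitch on the B0 string lies at fret 4 + 10 = 14.

14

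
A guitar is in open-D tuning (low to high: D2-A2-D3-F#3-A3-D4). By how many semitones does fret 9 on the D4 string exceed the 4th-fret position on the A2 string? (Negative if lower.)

D4 at fret 9 → B4 (MIDI 71); A2 at fret 4 → C#3 (MIDI 49).
71 − 49 = 22, so the two pitches are 22 semitones apart.

22 semitones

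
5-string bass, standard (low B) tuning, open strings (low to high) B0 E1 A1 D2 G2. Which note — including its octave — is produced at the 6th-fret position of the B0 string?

B0 is MIDI 23. Adding 6 gives 29, which is F1.

F1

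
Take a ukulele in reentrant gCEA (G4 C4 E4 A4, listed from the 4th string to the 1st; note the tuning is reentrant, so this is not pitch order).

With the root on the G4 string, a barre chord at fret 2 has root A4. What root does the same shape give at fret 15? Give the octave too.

Moving from fret 2 to fret 15 shifts the root by 13 semitones.
A4 up 13 semitones is A♯5.

A♯5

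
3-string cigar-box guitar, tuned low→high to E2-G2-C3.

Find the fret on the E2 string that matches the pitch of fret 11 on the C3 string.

19

C3 at fret 11 is C3 + 11 semitones = B3.
The open E2 string is 8 semitones below the open C3, so the same pitch on the E2 string lies at fret 11 + 8 = 19.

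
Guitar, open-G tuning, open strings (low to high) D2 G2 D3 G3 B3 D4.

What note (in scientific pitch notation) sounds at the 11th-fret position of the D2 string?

C♯3

The open D2 string plus 11 semitones: D–D#–E–F–…–B–C–C#.
The walk passes from B into C once, so the octave number goes from 2 to 3.
(Equivalently spelled D♭3.)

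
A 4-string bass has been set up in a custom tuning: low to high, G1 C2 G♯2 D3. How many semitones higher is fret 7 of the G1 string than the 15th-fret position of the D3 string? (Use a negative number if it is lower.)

-27 semitones

G1 at fret 7 → D2 (MIDI 38); D3 at fret 15 → F4 (MIDI 65).
38 − 65 = -27, so the two pitches are 27 semitones apart.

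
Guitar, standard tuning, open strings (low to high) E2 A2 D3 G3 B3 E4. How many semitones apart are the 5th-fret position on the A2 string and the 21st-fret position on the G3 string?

A2 at fret 5 → D3 (MIDI 50); G3 at fret 21 → E5 (MIDI 76).
50 − 76 = -26, so the two pitches are 26 semitones apart, with E5 the higher.

26 semitones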